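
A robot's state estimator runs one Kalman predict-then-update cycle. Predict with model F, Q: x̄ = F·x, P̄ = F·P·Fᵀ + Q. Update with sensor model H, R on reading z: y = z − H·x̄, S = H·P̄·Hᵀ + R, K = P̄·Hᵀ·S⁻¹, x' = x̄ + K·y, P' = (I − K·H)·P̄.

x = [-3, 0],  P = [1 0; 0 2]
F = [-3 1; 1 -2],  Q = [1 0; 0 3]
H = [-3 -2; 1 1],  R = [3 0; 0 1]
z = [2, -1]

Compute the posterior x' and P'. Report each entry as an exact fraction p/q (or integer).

x' = [167/100, -73/25]
P' = [701/200 -219/50; -219/50 147/25]

x̄ = F·x = [9, -3]
P̄ = F·P·Fᵀ + Q = [12 -7; -7 12]
y = z − H·x̄ = [23, -7]
S = H·P̄·Hᵀ + R = [75 -25; -25 11]
K = P̄·Hᵀ·S⁻¹ = [-117/200 -7/8; 23/50 3/2]
x' = x̄ + K·y = [167/100, -73/25]
P' = (I − K·H)·P̄ = [701/200 -219/50; -219/50 147/25]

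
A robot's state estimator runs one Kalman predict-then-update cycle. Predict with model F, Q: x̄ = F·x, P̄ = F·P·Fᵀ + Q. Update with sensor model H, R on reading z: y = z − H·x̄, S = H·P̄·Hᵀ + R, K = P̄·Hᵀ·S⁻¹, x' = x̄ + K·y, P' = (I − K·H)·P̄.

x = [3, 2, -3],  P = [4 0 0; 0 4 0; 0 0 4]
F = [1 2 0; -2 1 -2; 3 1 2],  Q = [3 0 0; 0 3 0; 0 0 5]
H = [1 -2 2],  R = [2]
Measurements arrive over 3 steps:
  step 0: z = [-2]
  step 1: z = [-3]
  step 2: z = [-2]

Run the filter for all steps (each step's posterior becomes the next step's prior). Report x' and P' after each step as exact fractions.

step 0: x' = [4606/793, 3836/793, 755/793], P' = [14270/793 9450/793 2378/793; 9450/793 8427/793 3552/793; 2378/793 3552/793 2577/793]
step 1: x' = [3210957/2902639, 4518440/2902639, -1374240/2902639], P' = [12807778/2902639 4756162/2902639 -1152014/2902639; 4756162/2902639 8274162/2902639 5542999/2902639; -1152014/2902639 5542999/2902639 6968594/2902639]
step 2: x' = [4711862086/2320118077, 4654786838/2320118077, 17906483/2320118077], P' = [10072691062/2320118077 3698031298/2320118077 -962004350/2320118077; 3698031298/2320118077 6548595057/2320118077 4404684940/2320118077; -962004350/2320118077 4404684940/2320118077 5559794105/2320118077]

step 0: x̄ = F·x = [7, 2, 5]
step 0: P̄ = F·P·Fᵀ + Q = [23 0 20; 0 39 -36; 20 -36 61]
step 0: y = z − H·x̄ = [-15]
step 0: S = H·P̄·Hᵀ + R = [793]
step 0: K = P̄·Hᵀ·S⁻¹ = [63/793; -150/793; 214/793]
step 0: x' = x̄ + K·y = [4606/793, 3836/793, 755/793]
step 0: P' = (I − K·H)·P̄ = [14270/793 9450/793 2378/793; 9450/793 8427/793 3552/793; 2378/793 3552/793 2577/793]
step 1: x̄ = F·x = [12278/793, -6886/793, 19164/793]
step 1: P̄ = F·P·Fᵀ + Q = [88157/793 -59000/793 144778/793; -59000/793 45210/793 -101831/793; 144778/793 -101831/793 250574/793]
step 1: y = z − H·x̄ = [-66757/793]
step 1: S = H·P̄·Hᵀ + R = [2902639/793]
step 1: K = P̄·Hᵀ·S⁻¹ = [495713/2902639; -353082/2902639; 849588/2902639]
step 1: x' = x̄ + K·y = [3210957/2902639, 4518440/2902639, -1374240/2902639]
step 1: P' = (I − K·H)·P̄ = [12807778/2902639 4756162/2902639 -1152014/2902639; 4756162/2902639 8274162/2902639 5542999/2902639; -1152014/2902639 5542999/2902639 6968594/2902639]
step 2: x̄ = F·x = [12247837/2902639, 845006/2902639, 11402831/2902639]
step 2: P̄ = F·P·Fᵀ + Q = [73636991/2902639 -43203686/2902639 108132760/2902639; -43203686/2902639 45674811/2902639 -80170580/2902639; 108132760/2902639 -80170580/2902639 202816535/2902639]
step 2: y = z − H·x̄ = [-39168765/2902639]
step 2: S = H·P̄·Hᵀ + R = [2320118077/2902639]
step 2: K = P̄·Hᵀ·S⁻¹ = [376309883/2320118077; -294894468/2320118077; 674106990/2320118077]
step 2: x' = x̄ + K·y = [4711862086/2320118077, 4654786838/2320118077, 17906483/2320118077]
step 2: P' = (I − K·H)·P̄ = [10072691062/2320118077 3698031298/2320118077 -962004350/2320118077; 3698031298/2320118077 6548595057/2320118077 4404684940/2320118077; -962004350/2320118077 4404684940/2320118077 5559794105/2320118077]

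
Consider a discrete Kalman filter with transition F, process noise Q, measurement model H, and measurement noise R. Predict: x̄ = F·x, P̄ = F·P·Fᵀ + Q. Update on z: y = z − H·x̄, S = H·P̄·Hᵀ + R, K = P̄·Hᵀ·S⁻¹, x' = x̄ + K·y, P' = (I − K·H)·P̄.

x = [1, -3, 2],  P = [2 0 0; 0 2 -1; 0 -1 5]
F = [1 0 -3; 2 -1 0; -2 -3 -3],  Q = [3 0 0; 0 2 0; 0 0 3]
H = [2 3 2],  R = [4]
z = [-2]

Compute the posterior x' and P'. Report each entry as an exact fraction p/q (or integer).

x̄ = F·x = [-5, 5, 1]
P̄ = F·P·Fᵀ + Q = [50 1 32; 1 12 -5; 32 -5 56]
y = z − H·x̄ = [-9]
S = H·P̄·Hᵀ + R = [744]
K = P̄·Hᵀ·S⁻¹ = [167/744; 7/186; 161/744]
x' = x̄ + K·y = [-1741/248, 289/62, -235/248]
P' = (I − K·H)·P̄ = [9311/744 -983/186 -3079/744; -983/186 1018/93 -2057/186; -3079/744 -2057/186 15743/744]

x' = [-1741/248, 289/62, -235/248]
P' = [9311/744 -983/186 -3079/744; -983/186 1018/93 -2057/186; -3079/744 -2057/186 15743/744]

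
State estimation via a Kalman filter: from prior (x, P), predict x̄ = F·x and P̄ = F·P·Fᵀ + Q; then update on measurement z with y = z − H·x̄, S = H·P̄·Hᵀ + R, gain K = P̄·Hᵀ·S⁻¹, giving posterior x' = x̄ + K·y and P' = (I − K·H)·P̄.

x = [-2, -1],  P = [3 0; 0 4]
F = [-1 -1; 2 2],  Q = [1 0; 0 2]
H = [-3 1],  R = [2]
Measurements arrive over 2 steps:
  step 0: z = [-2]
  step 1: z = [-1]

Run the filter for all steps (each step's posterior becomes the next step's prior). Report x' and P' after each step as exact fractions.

step 0: x̄ = F·x = [3, -6]
step 0: P̄ = F·P·Fᵀ + Q = [8 -14; -14 30]
step 0: y = z − H·x̄ = [13]
step 0: S = H·P̄·Hᵀ + R = [188]
step 0: K = P̄·Hᵀ·S⁻¹ = [-19/94; 18/47]
step 0: x' = x̄ + K·y = [35/94, -48/47]
step 0: P' = (I − K·H)·P̄ = [15/47 26/47; 26/47 114/47]
step 1: x̄ = F·x = [61/94, -61/47]
step 1: P̄ = F·P·Fᵀ + Q = [228/47 -362/47; -362/47 818/47]
step 1: y = z − H·x̄ = [211/94]
step 1: S = H·P̄·Hᵀ + R = [5136/47]
step 1: K = P̄·Hᵀ·S⁻¹ = [-523/2568; 119/321]
step 1: x' = x̄ + K·y = [985/5136, -299/642]
step 1: P' = (I − K·H)·P̄ = [409/1284 176/321; 176/321 766/321]

step 0: x' = [35/94, -48/47], P' = [15/47 26/47; 26/47 114/47]
step 1: x' = [985/5136, -299/642], P' = [409/1284 176/321; 176/321 766/321]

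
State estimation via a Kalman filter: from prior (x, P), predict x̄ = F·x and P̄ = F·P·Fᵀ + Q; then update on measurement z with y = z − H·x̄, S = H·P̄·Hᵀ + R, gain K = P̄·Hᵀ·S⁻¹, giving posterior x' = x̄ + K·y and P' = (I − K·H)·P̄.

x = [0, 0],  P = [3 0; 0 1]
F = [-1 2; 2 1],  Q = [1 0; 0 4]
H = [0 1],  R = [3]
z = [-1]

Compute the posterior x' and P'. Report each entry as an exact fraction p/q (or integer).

x̄ = F·x = [0, 0]
P̄ = F·P·Fᵀ + Q = [8 -4; -4 17]
y = z − H·x̄ = [-1]
S = H·P̄·Hᵀ + R = [20]
K = P̄·Hᵀ·S⁻¹ = [-1/5; 17/20]
x' = x̄ + K·y = [1/5, -17/20]
P' = (I − K·H)·P̄ = [36/5 -3/5; -3/5 51/20]

x' = [1/5, -17/20]
P' = [36/5 -3/5; -3/5 51/20]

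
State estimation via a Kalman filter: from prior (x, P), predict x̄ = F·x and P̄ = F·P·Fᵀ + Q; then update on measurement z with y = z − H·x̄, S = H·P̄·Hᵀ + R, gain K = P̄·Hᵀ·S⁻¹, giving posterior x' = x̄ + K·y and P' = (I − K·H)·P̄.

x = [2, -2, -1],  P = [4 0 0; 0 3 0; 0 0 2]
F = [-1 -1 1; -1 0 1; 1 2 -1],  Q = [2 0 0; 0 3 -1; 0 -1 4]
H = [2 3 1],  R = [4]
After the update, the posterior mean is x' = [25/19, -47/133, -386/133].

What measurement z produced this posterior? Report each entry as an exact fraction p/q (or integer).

x̄ = F·x = [-1, -3, -1]
P̄ = F·P·Fᵀ + Q = [11 6 -12; 6 9 -7; -12 -7 22]
S = H·P̄·Hᵀ + R = [133]
K = P̄·Hᵀ·S⁻¹ = [4/19; 32/133; -23/133]
x' − x̄ = [44/19, 352/133, -253/133] = K·y
y = (KᵀK)⁻¹·Kᵀ·(x' − x̄) = [11]
z = y + H·x̄ = [11] + [-12] = [-1]

z = [-1]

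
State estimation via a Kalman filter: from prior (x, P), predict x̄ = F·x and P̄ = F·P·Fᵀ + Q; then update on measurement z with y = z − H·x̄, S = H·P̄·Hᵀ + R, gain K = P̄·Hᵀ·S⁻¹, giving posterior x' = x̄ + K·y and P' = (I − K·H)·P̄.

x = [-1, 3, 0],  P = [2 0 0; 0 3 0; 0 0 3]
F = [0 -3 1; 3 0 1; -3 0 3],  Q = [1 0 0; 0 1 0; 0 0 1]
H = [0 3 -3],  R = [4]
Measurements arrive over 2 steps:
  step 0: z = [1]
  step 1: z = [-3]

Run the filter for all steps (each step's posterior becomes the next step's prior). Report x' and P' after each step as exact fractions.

step 0: x' = [-3672/389, -567/778, -801/778], P' = [11897/389 2004/389 2016/389; 2004/389 8467/778 8343/778; 2016/389 8343/778 8563/778]
step 1: x' = [130545/895466, -111555/68882, -48537/81406], P' = [40517617/895466 -1446194/34441 -1708797/40703; -1446194/34441 3052999/68882 276105/6262; -1708797/40703 276105/6262 3606805/81406]

step 0: x̄ = F·x = [-9, -3, 3]
step 0: P̄ = F·P·Fᵀ + Q = [31 3 9; 3 22 -9; 9 -9 46]
step 0: y = z − H·x̄ = [19]
step 0: S = H·P̄·Hᵀ + R = [778]
step 0: K = P̄·Hᵀ·S⁻¹ = [-9/389; 93/778; -165/778]
step 0: x' = x̄ + K·y = [-3672/389, -567/778, -801/778]
step 0: P' = (I − K·H)·P̄ = [11897/389 2004/389 2016/389; 2004/389 8467/778 8343/778; 2016/389 8343/778 8563/778]
step 1: x̄ = F·x = [450/389, -22833/778, 19629/778]
step 1: P̄ = F·P·Fᵀ + Q = [17743/389 -20221/389 -12711/389; -20221/389 247679/778 -164265/778; -12711/389 -164265/778 219415/778]
step 1: y = z − H·x̄ = [62526/389]
step 1: S = H·P̄·Hᵀ + R = [3581864/389]
step 1: K = P̄·Hᵀ·S⁻¹ = [-11265/1790932; 11883/68882; -6540/40703]
step 1: x' = x̄ + K·y = [130545/895466, -111555/68882, -48537/81406]
step 1: P' = (I − K·H)·P̄ = [40517617/895466 -1446194/34441 -1708797/40703; -1446194/34441 3052999/68882 276105/6262; -1708797/40703 276105/6262 3606805/81406]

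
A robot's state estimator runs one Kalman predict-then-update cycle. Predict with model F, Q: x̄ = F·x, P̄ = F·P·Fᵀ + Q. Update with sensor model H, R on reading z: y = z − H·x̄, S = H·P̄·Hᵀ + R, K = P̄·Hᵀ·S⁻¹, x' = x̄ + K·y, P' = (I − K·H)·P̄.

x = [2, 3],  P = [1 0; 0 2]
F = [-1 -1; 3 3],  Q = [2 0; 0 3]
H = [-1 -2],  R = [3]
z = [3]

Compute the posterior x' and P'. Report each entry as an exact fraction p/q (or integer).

x' = [-24/23, -12/23]
P' = [291/92 -165/92; -165/92 159/92]

x̄ = F·x = [-5, 15]
P̄ = F·P·Fᵀ + Q = [5 -9; -9 30]
y = z − H·x̄ = [28]
S = H·P̄·Hᵀ + R = [92]
K = P̄·Hᵀ·S⁻¹ = [13/92; -51/92]
x' = x̄ + K·y = [-24/23, -12/23]
P' = (I − K·H)·P̄ = [291/92 -165/92; -165/92 159/92]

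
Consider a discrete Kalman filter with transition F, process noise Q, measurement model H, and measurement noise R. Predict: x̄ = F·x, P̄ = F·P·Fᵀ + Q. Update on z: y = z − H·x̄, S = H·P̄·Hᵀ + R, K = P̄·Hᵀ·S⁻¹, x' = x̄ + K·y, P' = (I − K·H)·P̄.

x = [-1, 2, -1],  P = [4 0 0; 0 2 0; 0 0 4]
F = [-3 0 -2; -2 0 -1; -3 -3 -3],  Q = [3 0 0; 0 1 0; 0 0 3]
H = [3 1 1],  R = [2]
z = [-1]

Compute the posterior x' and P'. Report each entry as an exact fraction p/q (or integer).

x' = [68/65, 42/65, -309/65]
P' = [1876/1235 199/1235 -5313/1235; 199/1235 2526/1235 -2817/1235; -5313/1235 -2817/1235 19374/1235]

x̄ = F·x = [5, 3, 0]
P̄ = F·P·Fᵀ + Q = [55 32 60; 32 21 36; 60 36 93]
y = z − H·x̄ = [-19]
S = H·P̄·Hᵀ + R = [1235]
K = P̄·Hᵀ·S⁻¹ = [257/1235; 153/1235; 309/1235]
x' = x̄ + K·y = [68/65, 42/65, -309/65]
P' = (I − K·H)·P̄ = [1876/1235 199/1235 -5313/1235; 199/1235 2526/1235 -2817/1235; -5313/1235 -2817/1235 19374/1235]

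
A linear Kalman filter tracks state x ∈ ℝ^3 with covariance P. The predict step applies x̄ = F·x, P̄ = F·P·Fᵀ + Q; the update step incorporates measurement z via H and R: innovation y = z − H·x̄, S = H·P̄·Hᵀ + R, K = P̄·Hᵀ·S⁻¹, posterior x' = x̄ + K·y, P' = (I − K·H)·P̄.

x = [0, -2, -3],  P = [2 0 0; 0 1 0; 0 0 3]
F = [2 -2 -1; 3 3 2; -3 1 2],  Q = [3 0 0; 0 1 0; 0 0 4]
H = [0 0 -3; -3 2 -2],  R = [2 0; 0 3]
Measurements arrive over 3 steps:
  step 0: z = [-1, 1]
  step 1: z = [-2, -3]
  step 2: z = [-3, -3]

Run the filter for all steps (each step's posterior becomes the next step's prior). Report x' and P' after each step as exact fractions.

step 0: x̄ = F·x = [7, -12, -8]
step 0: P̄ = F·P·Fᵀ + Q = [18 0 -20; 0 40 -3; -20 -3 35]
step 0: y = z − H·x̄ = [-25, 30]
step 0: S = H·P̄·Hᵀ + R = [317 48; 48 249]
step 0: K = P̄·Hᵀ·S⁻¹ = [5204/25543 -7318/76629; -629/25543 26830/76629; -8459/25543 -32/76629]
step 0: x' = x̄ + K·y = [-3497/3649, -3213/3649, 973/3649]
step 0: P' = (I − K·H)·P̄ = [340150/76629 488840/76629 -10408/76629; 488840/76629 774763/76629 1258/76629; -10408/76629 1258/76629 16918/76629]
step 1: x̄ = F·x = [-1541/3649, -18184/3649, 9224/3649]
step 1: P̄ = F·P·Fᵀ + Q = [120343/10947 -380104/10947 9872/3649; -380104/10947 18867838/76629 -171065/3649; 9872/3649 -171065/3649 67009/3649]
step 1: y = z − H·x̄ = [20374/3649, 39246/3649]
step 1: S = H·P̄·Hᵀ + R = [610379/3649 1517292/3649; 1517292/3649 152067004/76629]
step 1: K = P̄·Hᵀ·S⁻¹ = [550438257/3046919057 -160516615/1741096604; -152689125/3046919057 311996045/870548302; -990295185/3046919057 -758646/435274151]
step 1: x' = x̄ + K·y = [-2469188597/6093838114, -4291580057/3046919057, 2115672934/3046919057]
step 1: P' = (I − K·H)·P̄ = [30686823549/12187676228 21438487757/6093838114 -366958838/3046919057; 21438487757/6093838114 17818637804/3046919057 101792750/3046919057; -366958838/3046919057 101792750/3046919057 660196790/3046919057]
step 2: x̄ = F·x = [3998298583/3046919057, -24694354397/6093838114, 7287097413/6093838114]
step 2: P̄ = F·P·Fᵀ + Q = [27883384050/3046919057 -126562986337/6093838114 -623258199/6093838114; -126562986337/6093838114 1699460784781/12187676228 -305799094737/12187676228; -623258199/6093838114 -305799094737/12187676228 168750671849/12187676228]
step 2: y = z − H·x̄ = [3579777897/6093838114, 34835590388/3046919057]
step 2: S = H·P̄·Hᵀ + R = [1543131399097/12187676228 1418039975967/6093838114; 1418039975967/6093838114 3495539228553/3046919057]
step 2: K = P̄·Hᵀ·S⁻¹ = [33229490027647/185063387180256 -107018313985355/1110380323081536; -368498757955/7117822583856 15017587442159/42706935503136; -15033555684071/46265846795064 -472679991989/277595080770384]
step 2: x' = x̄ + K·y = [350665207759225/1110380323081536, -2665317484837/42706935503136, 273559856445079/277595080770384]
step 2: P' = (I − K·H)·P̄ = [2738769966693119/1110380323081536 146719596882733/42706935503136 -33229490027647/277595080770384; 146719596882733/42706935503136 122039885759579/21353467751568 368498757955/10676733875784; -33229490027647/277595080770384 368498757955/10676733875784 15033555684071/69398770192596]

step 0: x' = [-3497/3649, -3213/3649, 973/3649], P' = [340150/76629 488840/76629 -10408/76629; 488840/76629 774763/76629 1258/76629; -10408/76629 1258/76629 16918/76629]
step 1: x' = [-2469188597/6093838114, -4291580057/3046919057, 2115672934/3046919057], P' = [30686823549/12187676228 21438487757/6093838114 -366958838/3046919057; 21438487757/6093838114 17818637804/3046919057 101792750/3046919057; -366958838/3046919057 101792750/3046919057 660196790/3046919057]
step 2: x' = [350665207759225/1110380323081536, -2665317484837/42706935503136, 273559856445079/277595080770384], P' = [2738769966693119/1110380323081536 146719596882733/42706935503136 -33229490027647/277595080770384; 146719596882733/42706935503136 122039885759579/21353467751568 368498757955/10676733875784; -33229490027647/277595080770384 368498757955/10676733875784 15033555684071/69398770192596]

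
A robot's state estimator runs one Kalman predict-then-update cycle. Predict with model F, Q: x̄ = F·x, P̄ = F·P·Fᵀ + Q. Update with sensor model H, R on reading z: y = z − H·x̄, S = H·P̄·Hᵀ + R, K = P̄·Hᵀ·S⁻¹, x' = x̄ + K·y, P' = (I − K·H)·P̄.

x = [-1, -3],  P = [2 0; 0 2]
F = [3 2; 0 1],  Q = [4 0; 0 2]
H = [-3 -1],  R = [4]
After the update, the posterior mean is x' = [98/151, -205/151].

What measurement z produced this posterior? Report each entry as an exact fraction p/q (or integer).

z = [-1]

x̄ = F·x = [-9, -3]
P̄ = F·P·Fᵀ + Q = [30 4; 4 4]
S = H·P̄·Hᵀ + R = [302]
K = P̄·Hᵀ·S⁻¹ = [-47/151; -8/151]
x' − x̄ = [1457/151, 248/151] = K·y
y = (KᵀK)⁻¹·Kᵀ·(x' − x̄) = [-31]
z = y + H·x̄ = [-31] + [30] = [-1]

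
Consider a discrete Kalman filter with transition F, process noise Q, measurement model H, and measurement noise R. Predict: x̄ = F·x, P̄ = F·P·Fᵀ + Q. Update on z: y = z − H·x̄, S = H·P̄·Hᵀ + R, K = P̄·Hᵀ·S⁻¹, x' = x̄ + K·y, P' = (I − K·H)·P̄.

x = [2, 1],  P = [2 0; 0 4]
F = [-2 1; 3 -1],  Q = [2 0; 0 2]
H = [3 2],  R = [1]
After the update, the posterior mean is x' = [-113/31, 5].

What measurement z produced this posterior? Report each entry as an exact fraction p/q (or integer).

x̄ = F·x = [-3, 5]
P̄ = F·P·Fᵀ + Q = [14 -16; -16 24]
S = H·P̄·Hᵀ + R = [31]
K = P̄·Hᵀ·S⁻¹ = [10/31; 0]
x' − x̄ = [-20/31, 0] = K·y
y = (KᵀK)⁻¹·Kᵀ·(x' − x̄) = [-2]
z = y + H·x̄ = [-2] + [1] = [-1]

z = [-1]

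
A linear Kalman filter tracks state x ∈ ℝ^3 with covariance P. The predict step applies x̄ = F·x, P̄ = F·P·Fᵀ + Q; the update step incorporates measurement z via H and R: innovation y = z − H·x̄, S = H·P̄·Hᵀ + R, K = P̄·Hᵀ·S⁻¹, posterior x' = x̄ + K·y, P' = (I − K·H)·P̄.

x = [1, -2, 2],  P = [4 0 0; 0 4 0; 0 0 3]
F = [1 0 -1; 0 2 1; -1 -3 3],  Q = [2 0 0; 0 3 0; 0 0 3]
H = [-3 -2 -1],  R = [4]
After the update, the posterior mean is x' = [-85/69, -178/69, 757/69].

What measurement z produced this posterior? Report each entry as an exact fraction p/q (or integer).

x̄ = F·x = [-1, -2, 11]
P̄ = F·P·Fᵀ + Q = [9 -3 -13; -3 22 -15; -13 -15 70]
S = H·P̄·Hᵀ + R = [69]
K = P̄·Hᵀ·S⁻¹ = [-8/69; -20/69; -1/69]
x' − x̄ = [-16/69, -40/69, -2/69] = K·y
y = (KᵀK)⁻¹·Kᵀ·(x' − x̄) = [2]
z = y + H·x̄ = [2] + [-4] = [-2]

z = [-2]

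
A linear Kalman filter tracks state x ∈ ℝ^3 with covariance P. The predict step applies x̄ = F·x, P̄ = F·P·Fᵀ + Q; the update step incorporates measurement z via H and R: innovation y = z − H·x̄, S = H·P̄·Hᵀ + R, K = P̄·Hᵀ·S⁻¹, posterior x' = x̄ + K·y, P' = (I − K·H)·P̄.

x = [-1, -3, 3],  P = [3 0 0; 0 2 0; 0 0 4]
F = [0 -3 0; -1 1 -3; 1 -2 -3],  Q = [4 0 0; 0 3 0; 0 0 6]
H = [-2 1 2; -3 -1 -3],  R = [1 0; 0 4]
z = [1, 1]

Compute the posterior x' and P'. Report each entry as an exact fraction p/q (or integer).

x' = [-16625/47132, -39089/282792, 39805/282792]
P' = [5525/23566 38303/47132 -13387/47132; 38303/47132 2985931/282792 -1222607/282792; -13387/47132 -1222607/282792 549427/282792]

x̄ = F·x = [9, -11, -4]
P̄ = F·P·Fᵀ + Q = [22 -6 12; -6 44 29; 12 29 53]
y = z − H·x̄ = [38, 5]
S = H·P̄·Hᵀ + R = [389 -369; -369 1077]
K = P̄·Hᵀ·S⁻¹ = [-10571/47132 -7823/47132; 27027/94264 -1891/282792; 12297/94264 -46177/282792]
x' = x̄ + K·y = [-16625/47132, -39089/282792, 39805/282792]
P' = (I − K·H)·P̄ = [5525/23566 38303/47132 -13387/47132; 38303/47132 2985931/282792 -1222607/282792; -13387/47132 -1222607/282792 549427/282792]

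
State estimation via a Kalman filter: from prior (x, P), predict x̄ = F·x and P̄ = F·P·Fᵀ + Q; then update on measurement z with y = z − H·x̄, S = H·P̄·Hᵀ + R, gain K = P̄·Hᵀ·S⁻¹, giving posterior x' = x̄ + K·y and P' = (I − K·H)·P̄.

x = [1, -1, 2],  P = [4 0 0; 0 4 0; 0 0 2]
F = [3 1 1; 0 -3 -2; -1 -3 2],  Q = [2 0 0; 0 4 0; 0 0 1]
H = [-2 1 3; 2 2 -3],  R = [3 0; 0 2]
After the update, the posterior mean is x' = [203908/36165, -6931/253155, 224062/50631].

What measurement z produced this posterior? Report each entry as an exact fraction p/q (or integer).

z = [2, -2]

x̄ = F·x = [4, -1, 6]
P̄ = F·P·Fᵀ + Q = [44 -16 -20; -16 48 28; -20 28 49]
S = H·P̄·Hᵀ + R = [1140 -645; -645 587]
K = P̄·Hᵀ·S⁻¹ = [-3064/36165 252/2411; 83368/253155 5532/16877; 8342/50631 -711/16877]
x' − x̄ = [59248/36165, 246224/253155, -79724/50631] = K·y
y = (KᵀK)⁻¹·Kᵀ·(x' − x̄) = [-7, 10]
z = y + H·x̄ = [-7, 10] + [9, -12] = [2, -2]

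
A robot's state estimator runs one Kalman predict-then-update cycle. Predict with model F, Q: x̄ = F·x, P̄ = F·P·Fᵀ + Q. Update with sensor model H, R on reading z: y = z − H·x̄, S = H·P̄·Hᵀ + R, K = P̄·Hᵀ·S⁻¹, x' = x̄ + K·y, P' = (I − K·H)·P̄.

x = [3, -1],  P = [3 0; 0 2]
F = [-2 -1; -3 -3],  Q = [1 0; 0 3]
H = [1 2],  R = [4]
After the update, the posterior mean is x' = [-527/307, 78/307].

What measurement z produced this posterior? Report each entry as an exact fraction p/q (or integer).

x̄ = F·x = [-5, -6]
P̄ = F·P·Fᵀ + Q = [15 24; 24 48]
S = H·P̄·Hᵀ + R = [307]
K = P̄·Hᵀ·S⁻¹ = [63/307; 120/307]
x' − x̄ = [1008/307, 1920/307] = K·y
y = (KᵀK)⁻¹·Kᵀ·(x' − x̄) = [16]
z = y + H·x̄ = [16] + [-17] = [-1]

z = [-1]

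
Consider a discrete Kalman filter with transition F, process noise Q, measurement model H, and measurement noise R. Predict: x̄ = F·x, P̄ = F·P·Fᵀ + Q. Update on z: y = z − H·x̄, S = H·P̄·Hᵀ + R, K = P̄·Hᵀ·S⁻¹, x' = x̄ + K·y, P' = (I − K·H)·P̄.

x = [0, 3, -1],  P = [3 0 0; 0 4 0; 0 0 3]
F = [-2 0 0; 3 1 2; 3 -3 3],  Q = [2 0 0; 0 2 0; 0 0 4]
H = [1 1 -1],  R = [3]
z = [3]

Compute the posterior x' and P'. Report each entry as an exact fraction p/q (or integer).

x' = [-14/9, 5/3, -29/9]
P' = [532/45 -256/15 -257/45; -256/15 223/5 416/15; -257/45 416/15 2219/90]

x̄ = F·x = [0, 1, -12]
P̄ = F·P·Fᵀ + Q = [14 -18 -18; -18 45 33; -18 33 94]
y = z − H·x̄ = [-10]
S = H·P̄·Hᵀ + R = [90]
K = P̄·Hᵀ·S⁻¹ = [7/45; -1/15; -79/90]
x' = x̄ + K·y = [-14/9, 5/3, -29/9]
P' = (I − K·H)·P̄ = [532/45 -256/15 -257/45; -256/15 223/5 416/15; -257/45 416/15 2219/90]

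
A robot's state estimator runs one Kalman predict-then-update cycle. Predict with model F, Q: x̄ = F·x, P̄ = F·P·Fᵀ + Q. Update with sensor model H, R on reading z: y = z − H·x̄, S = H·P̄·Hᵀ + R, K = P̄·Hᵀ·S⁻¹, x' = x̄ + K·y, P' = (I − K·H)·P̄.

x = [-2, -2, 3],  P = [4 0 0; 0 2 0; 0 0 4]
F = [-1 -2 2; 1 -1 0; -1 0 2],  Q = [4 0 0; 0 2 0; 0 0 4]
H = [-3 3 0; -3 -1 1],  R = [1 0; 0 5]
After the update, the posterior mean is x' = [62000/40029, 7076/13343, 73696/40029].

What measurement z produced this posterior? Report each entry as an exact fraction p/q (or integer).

x̄ = F·x = [12, 0, 8]
P̄ = F·P·Fᵀ + Q = [32 0 20; 0 8 -4; 20 -4 24]
S = H·P̄·Hᵀ + R = [361 192; 192 213]
K = P̄·Hᵀ·S⁻¹ = [-1952/13343 -9004/40029; 2472/13343 -2980/13343; -3064/13343 2272/40029]
x' − x̄ = [-418348/40029, 7076/13343, -246536/40029] = K·y
y = (KᵀK)⁻¹·Kᵀ·(x' − x̄) = [33, 25]
z = y + H·x̄ = [33, 25] + [-36, -28] = [-3, -3]

z = [-3, -3]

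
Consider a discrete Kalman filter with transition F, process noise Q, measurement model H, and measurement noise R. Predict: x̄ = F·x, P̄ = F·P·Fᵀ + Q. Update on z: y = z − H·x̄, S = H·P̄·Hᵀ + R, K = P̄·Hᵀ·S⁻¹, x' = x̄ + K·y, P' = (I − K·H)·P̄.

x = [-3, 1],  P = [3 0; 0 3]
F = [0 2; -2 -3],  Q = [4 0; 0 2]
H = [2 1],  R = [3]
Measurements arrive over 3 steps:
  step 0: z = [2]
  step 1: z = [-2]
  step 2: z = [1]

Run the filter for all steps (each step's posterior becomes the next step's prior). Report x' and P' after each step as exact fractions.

step 0: x' = [1/18, 83/36], P' = [95/9 -359/18; -359/18 1451/36]
step 1: x' = [5002/6599, -22749/6599], P' = [69528/6599 -120870/6599; -120870/6599 224841/6599]
step 2: x' = [-469258/281253, 1190255/281253], P' = [2628649/281253 -9035665/562506; -9035665/562506 33542581/1125012]

step 0: x̄ = F·x = [2, 3]
step 0: P̄ = F·P·Fᵀ + Q = [16 -18; -18 41]
step 0: y = z − H·x̄ = [-5]
step 0: S = H·P̄·Hᵀ + R = [36]
step 0: K = P̄·Hᵀ·S⁻¹ = [7/18; 5/36]
step 0: x' = x̄ + K·y = [1/18, 83/36]
step 0: P' = (I − K·H)·P̄ = [95/9 -359/18; -359/18 1451/36]
step 1: x̄ = F·x = [83/18, -253/36]
step 1: P̄ = F·P·Fᵀ + Q = [1487/9 -2917/18; -2917/18 6035/36]
step 1: y = z − H·x̄ = [-151/36]
step 1: S = H·P̄·Hᵀ + R = [6599/36]
step 1: K = P̄·Hᵀ·S⁻¹ = [6062/6599; -5633/6599]
step 1: x' = x̄ + K·y = [5002/6599, -22749/6599]
step 1: P' = (I − K·H)·P̄ = [69528/6599 -120870/6599; -120870/6599 224841/6599]
step 2: x̄ = F·x = [-45498/6599, 58243/6599]
step 2: P̄ = F·P·Fᵀ + Q = [925760/6599 -865566/6599; -865566/6599 864439/6599]
step 2: y = z − H·x̄ = [39352/6599]
step 2: S = H·P̄·Hᵀ + R = [1125012/6599]
step 2: K = P̄·Hᵀ·S⁻¹ = [492977/562506; -866693/1125012]
step 2: x' = x̄ + K·y = [-469258/281253, 1190255/281253]
step 2: P' = (I − K·H)·P̄ = [2628649/281253 -9035665/562506; -9035665/562506 33542581/1125012]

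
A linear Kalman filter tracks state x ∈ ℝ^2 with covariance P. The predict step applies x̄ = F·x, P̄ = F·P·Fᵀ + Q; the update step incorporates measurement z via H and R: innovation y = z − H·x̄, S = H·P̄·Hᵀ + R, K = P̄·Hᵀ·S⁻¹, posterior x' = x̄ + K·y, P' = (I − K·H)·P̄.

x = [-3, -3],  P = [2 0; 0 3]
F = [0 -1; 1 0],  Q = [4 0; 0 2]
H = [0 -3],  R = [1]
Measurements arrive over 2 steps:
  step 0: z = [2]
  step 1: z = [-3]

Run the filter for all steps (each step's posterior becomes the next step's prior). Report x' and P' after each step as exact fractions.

step 0: x̄ = F·x = [3, -3]
step 0: P̄ = F·P·Fᵀ + Q = [7 0; 0 4]
step 0: y = z − H·x̄ = [-7]
step 0: S = H·P̄·Hᵀ + R = [37]
step 0: K = P̄·Hᵀ·S⁻¹ = [0; -12/37]
step 0: x' = x̄ + K·y = [3, -27/37]
step 0: P' = (I − K·H)·P̄ = [7 0; 0 4/37]
step 1: x̄ = F·x = [27/37, 3]
step 1: P̄ = F·P·Fᵀ + Q = [152/37 0; 0 9]
step 1: y = z − H·x̄ = [6]
step 1: S = H·P̄·Hᵀ + R = [82]
step 1: K = P̄·Hᵀ·S⁻¹ = [0; -27/82]
step 1: x' = x̄ + K·y = [27/37, 42/41]
step 1: P' = (I − K·H)·P̄ = [152/37 0; 0 9/82]

step 0: x' = [3, -27/37], P' = [7 0; 0 4/37]
step 1: x' = [27/37, 42/41], P' = [152/37 0; 0 9/82]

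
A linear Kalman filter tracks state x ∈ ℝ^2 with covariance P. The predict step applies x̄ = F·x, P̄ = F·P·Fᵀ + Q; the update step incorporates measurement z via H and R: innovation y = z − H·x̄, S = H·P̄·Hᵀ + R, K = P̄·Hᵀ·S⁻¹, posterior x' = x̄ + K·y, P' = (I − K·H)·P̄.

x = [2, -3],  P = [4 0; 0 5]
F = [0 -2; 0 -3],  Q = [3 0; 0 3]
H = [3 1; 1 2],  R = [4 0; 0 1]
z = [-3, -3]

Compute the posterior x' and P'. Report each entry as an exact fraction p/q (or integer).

x̄ = F·x = [6, 9]
P̄ = F·P·Fᵀ + Q = [23 30; 30 48]
y = z − H·x̄ = [-30, -27]
S = H·P̄·Hᵀ + R = [439 375; 375 336]
K = P̄·Hᵀ·S⁻¹ = [713/2293 -688/6879; -294/2293 1188/2293]
x' = x̄ + K·y = [-1440/2293, -2619/2293]
P' = (I − K·H)·P̄ = [3560/6879 -708/2293; -708/2293 948/2293]

x' = [-1440/2293, -2619/2293]
P' = [3560/6879 -708/2293; -708/2293 948/2293]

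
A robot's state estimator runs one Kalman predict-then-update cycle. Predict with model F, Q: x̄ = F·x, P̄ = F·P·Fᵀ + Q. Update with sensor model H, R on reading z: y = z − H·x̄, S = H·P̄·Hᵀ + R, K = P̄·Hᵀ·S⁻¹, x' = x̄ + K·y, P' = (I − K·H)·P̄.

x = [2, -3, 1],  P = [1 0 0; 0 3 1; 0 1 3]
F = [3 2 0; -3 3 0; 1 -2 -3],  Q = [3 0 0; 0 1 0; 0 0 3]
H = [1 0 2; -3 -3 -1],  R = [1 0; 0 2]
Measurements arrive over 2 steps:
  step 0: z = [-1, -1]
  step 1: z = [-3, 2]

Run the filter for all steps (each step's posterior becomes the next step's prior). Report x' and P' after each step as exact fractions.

step 0: x̄ = F·x = [0, -15, 5]
step 0: P̄ = F·P·Fᵀ + Q = [24 9 -15; 9 37 -30; -15 -30 55]
step 0: y = z − H·x̄ = [-11, -41]
step 0: S = H·P̄·Hᵀ + R = [185 76; 76 498]
step 0: K = P̄·Hᵀ·S⁻¹ = [1698/43177 -7542/43177; -8595/43177 -8052/43177; 20615/43177 3790/43177]
step 0: x' = x̄ + K·y = [290544/43177, -222978/43177, -166270/43177]
step 0: P' = (I − K·H)·P̄ = [412908/43177 -339345/43177 -205605/43177; -339345/43177 289588/43177 165375/43177; -205605/43177 165375/43177 113110/43177]
step 1: x̄ = F·x = [425676/43177, -1540566/43177, 1235310/43177]
step 1: P̄ = F·P·Fᵀ + Q = [931915/43177 -2996679/43177 2295947/43177; -2996679/43177 12473851/43177 -9369177/43177; 2295947/43177 -9369177/43177 7294291/43177]
step 1: y = z − H·x̄ = [-3025827/43177, -2023006/43177]
step 1: S = H·P̄·Hᵀ + R = [39336044/43177 31749143/43177; 31749143/43177 31652937/43177]
step 1: K = P̄·Hᵀ·S⁻¹ = [1182936874/5491193027 -510242291/5491193027; -1916870172/5491193027 -1384263261/5491193027; 2138301608/5491193027 270995717/5491193027]
step 1: x' = x̄ + K·y = [-4856058400/5491193027, 3264356664/5491193027, -5443431524/5491193027]
step 1: P' = (I − K·H)·P̄ = [13250301842/5491193027 -10898912820/5491193027 -6033682484/5491193027; -10898912820/5491193027 10324747886/5491193027 4491021324/5491193027; -6033682484/5491193027 4491021324/5491193027 4085992046/5491193027]

step 0: x' = [290544/43177, -222978/43177, -166270/43177], P' = [412908/43177 -339345/43177 -205605/43177; -339345/43177 289588/43177 165375/43177; -205605/43177 165375/43177 113110/43177]
step 1: x' = [-4856058400/5491193027, 3264356664/5491193027, -5443431524/5491193027], P' = [13250301842/5491193027 -10898912820/5491193027 -6033682484/5491193027; -10898912820/5491193027 10324747886/5491193027 4491021324/5491193027; -6033682484/5491193027 4491021324/5491193027 4085992046/5491193027]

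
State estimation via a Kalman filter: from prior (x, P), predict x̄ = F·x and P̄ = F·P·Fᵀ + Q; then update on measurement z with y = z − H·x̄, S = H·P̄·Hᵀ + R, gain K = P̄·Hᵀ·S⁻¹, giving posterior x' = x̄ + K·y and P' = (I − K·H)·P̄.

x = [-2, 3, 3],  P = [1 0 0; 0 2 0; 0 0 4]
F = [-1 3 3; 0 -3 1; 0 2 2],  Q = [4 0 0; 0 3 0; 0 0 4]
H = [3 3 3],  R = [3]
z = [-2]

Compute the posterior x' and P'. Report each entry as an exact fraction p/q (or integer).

x̄ = F·x = [20, -6, 12]
P̄ = F·P·Fᵀ + Q = [59 -6 36; -6 25 -4; 36 -4 28]
y = z − H·x̄ = [-80]
S = H·P̄·Hᵀ + R = [1479]
K = P̄·Hᵀ·S⁻¹ = [89/493; 15/493; 60/493]
x' = x̄ + K·y = [2740/493, -4158/493, 1116/493]
P' = (I − K·H)·P̄ = [5324/493 -6963/493 1728/493; -6963/493 11650/493 -4672/493; 1728/493 -4672/493 3004/493]

x' = [2740/493, -4158/493, 1116/493]
P' = [5324/493 -6963/493 1728/493; -6963/493 11650/493 -4672/493; 1728/493 -4672/493 3004/493]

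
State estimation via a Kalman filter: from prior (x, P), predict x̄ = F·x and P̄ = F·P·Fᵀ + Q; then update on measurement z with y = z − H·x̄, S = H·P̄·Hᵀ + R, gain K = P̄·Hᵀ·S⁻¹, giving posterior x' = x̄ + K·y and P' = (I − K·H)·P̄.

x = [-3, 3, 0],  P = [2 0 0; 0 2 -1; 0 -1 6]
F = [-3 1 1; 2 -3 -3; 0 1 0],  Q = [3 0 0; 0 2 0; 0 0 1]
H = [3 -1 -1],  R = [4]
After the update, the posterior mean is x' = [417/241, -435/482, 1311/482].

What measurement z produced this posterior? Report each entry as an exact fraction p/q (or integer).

z = [3]

x̄ = F·x = [12, -15, 3]
P̄ = F·P·Fᵀ + Q = [27 -30 1; -30 64 -3; 1 -3 3]
S = H·P̄·Hᵀ + R = [482]
K = P̄·Hᵀ·S⁻¹ = [55/241; -151/482; 3/482]
x' − x̄ = [-2475/241, 6795/482, -135/482] = K·y
y = (KᵀK)⁻¹·Kᵀ·(x' − x̄) = [-45]
z = y + H·x̄ = [-45] + [48] = [3]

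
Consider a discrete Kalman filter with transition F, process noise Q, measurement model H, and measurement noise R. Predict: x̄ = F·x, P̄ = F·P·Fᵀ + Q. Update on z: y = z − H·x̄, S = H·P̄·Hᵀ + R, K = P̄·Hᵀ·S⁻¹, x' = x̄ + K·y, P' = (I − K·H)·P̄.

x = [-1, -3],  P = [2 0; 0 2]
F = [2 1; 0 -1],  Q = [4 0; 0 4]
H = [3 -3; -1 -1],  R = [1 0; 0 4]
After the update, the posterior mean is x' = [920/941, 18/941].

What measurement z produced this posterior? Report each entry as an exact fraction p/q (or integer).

z = [3, -1]

x̄ = F·x = [-5, 3]
P̄ = F·P·Fᵀ + Q = [14 -2; -2 6]
S = H·P̄·Hᵀ + R = [217 -24; -24 20]
K = P̄·Hᵀ·S⁻¹ = [168/941 -363/941; -144/941 -361/941]
x' − x̄ = [5625/941, -2805/941] = K·y
y = (KᵀK)⁻¹·Kᵀ·(x' − x̄) = [27, -3]
z = y + H·x̄ = [27, -3] + [-24, 2] = [3, -1]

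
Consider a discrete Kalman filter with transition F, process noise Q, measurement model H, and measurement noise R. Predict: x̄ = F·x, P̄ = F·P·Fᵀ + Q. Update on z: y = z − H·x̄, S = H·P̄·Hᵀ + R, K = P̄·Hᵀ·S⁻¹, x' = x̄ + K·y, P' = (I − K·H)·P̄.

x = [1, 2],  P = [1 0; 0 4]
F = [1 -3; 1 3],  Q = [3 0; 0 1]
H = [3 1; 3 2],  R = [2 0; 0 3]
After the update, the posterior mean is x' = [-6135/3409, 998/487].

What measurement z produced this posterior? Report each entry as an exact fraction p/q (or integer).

z = [-3, -2]

x̄ = F·x = [-5, 7]
P̄ = F·P·Fᵀ + Q = [40 -35; -35 38]
S = H·P̄·Hᵀ + R = [190 121; 121 95]
K = P̄·Hᵀ·S⁻¹ = [2025/3409 -785/3409; -408/487 371/487]
x' − x̄ = [10910/3409, -2411/487] = K·y
y = (KᵀK)⁻¹·Kᵀ·(x' − x̄) = [5, -1]
z = y + H·x̄ = [5, -1] + [-8, -1] = [-3, -2]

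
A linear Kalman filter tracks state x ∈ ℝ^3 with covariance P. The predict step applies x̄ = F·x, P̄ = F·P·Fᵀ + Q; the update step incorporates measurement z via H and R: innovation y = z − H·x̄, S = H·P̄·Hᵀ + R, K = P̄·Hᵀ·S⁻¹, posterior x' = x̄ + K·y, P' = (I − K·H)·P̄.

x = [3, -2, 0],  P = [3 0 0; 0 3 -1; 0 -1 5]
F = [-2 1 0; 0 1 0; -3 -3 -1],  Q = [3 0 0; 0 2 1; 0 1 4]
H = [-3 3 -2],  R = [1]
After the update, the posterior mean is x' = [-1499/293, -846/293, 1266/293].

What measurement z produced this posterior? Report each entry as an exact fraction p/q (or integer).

x̄ = F·x = [-8, -2, -3]
P̄ = F·P·Fᵀ + Q = [18 3 10; 3 5 -7; 10 -7 57]
S = H·P̄·Hᵀ + R = [586]
K = P̄·Hᵀ·S⁻¹ = [-65/586; 10/293; -165/586]
x' − x̄ = [845/293, -260/293, 2145/293] = K·y
y = (KᵀK)⁻¹·Kᵀ·(x' − x̄) = [-26]
z = y + H·x̄ = [-26] + [24] = [-2]

z = [-2]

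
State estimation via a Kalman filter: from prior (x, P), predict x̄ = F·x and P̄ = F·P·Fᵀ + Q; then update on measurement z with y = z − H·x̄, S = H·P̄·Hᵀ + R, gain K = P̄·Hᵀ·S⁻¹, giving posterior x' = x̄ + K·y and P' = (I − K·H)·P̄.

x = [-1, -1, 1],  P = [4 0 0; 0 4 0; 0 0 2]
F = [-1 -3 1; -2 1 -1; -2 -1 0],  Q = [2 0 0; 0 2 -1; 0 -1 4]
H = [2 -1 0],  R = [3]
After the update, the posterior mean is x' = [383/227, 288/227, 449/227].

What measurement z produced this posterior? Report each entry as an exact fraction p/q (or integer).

z = [2]

x̄ = F·x = [5, 0, 3]
P̄ = F·P·Fᵀ + Q = [44 -6 20; -6 24 11; 20 11 24]
S = H·P̄·Hᵀ + R = [227]
K = P̄·Hᵀ·S⁻¹ = [94/227; -36/227; 29/227]
x' − x̄ = [-752/227, 288/227, -232/227] = K·y
y = (KᵀK)⁻¹·Kᵀ·(x' − x̄) = [-8]
z = y + H·x̄ = [-8] + [10] = [2]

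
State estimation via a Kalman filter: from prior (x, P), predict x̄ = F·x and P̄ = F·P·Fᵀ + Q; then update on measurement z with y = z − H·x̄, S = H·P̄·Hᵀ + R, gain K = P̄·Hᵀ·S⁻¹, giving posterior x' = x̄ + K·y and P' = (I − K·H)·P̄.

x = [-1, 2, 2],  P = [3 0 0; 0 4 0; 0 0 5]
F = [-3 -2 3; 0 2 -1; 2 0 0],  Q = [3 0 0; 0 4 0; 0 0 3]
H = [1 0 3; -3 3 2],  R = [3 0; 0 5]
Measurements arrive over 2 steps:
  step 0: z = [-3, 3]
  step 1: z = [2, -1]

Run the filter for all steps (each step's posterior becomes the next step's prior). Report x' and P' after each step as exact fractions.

step 0: x' = [318501/205343, 727880/205343, -310144/205343], P' = [1016502/205343 1164324/205343 -329463/205343; 1164324/205343 1471308/205343 -421281/205343; -329463/205343 -421281/205343 173262/205343]
step 1: x' = [8472755680/6828404667, 6077044873/6828404667, 59297531/975486381], P' = [5008676692/2276134889 5178184009/2276134889 -199689109/325162127; 5178184009/2276134889 13505818581/4552269778 -266230048/325162127; -199689109/325162127 -266230048/325162127 153975526/325162127]

step 0: x̄ = F·x = [5, 2, -2]
step 0: P̄ = F·P·Fᵀ + Q = [91 -31 -18; -31 25 0; -18 0 15]
step 0: y = z − H·x̄ = [-2, 16]
step 0: S = H·P̄·Hᵀ + R = [121 -150; -150 1883]
step 0: K = P̄·Hᵀ·S⁻¹ = [9371/205343 -43092/205343; -33173/205343 15678/205343; 63441/205343 14214/205343]
step 0: x' = x̄ + K·y = [318501/205343, 727880/205343, -310144/205343]
step 0: P' = (I − K·H)·P̄ = [1016502/205343 1164324/205343 -329463/205343; 1164324/205343 1471308/205343 -421281/205343; -329463/205343 -421281/205343 173262/205343]
step 1: x̄ = F·x = [-3341695/205343, 1765904/205343, 637002/205343]
step 1: P̄ = F·P·Fᵀ + Q = [42166731/205343 -17749599/205343 -12733086/205343; -17749599/205343 8564990/205343 5316222/205343; -12733086/205343 5316222/205343 4682037/205343]
step 1: y = z − H·x̄ = [1841375/205343, -16802144/205343]
step 1: S = H·P̄·Hᵀ + R = [8522577/205343 -14679168/205343; -14679168/205343 1012424830/205343]
step 1: K = P̄·Hᵀ·S⁻¹ = [815205403/6828404667 -65346445/325162127; -412646999/6828404667 56968867/650324254; 262237469/975486381 21665647/325162127]
step 1: x' = x̄ + K·y = [8472755680/6828404667, 6077044873/6828404667, 59297531/975486381]
step 1: P' = (I − K·H)·P̄ = [5008676692/2276134889 5178184009/2276134889 -199689109/325162127; 5178184009/2276134889 13505818581/4552269778 -266230048/325162127; -199689109/325162127 -266230048/325162127 153975526/325162127]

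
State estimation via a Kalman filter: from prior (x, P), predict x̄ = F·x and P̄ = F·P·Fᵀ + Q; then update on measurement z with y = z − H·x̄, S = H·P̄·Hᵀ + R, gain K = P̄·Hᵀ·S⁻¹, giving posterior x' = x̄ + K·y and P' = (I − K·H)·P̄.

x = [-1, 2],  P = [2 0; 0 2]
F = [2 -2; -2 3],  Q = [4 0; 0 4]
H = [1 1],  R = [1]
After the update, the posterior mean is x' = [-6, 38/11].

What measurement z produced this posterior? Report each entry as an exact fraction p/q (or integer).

z = [-3]

x̄ = F·x = [-6, 8]
P̄ = F·P·Fᵀ + Q = [20 -20; -20 30]
S = H·P̄·Hᵀ + R = [11]
K = P̄·Hᵀ·S⁻¹ = [0; 10/11]
x' − x̄ = [0, -50/11] = K·y
y = (KᵀK)⁻¹·Kᵀ·(x' − x̄) = [-5]
z = y + H·x̄ = [-5] + [2] = [-3]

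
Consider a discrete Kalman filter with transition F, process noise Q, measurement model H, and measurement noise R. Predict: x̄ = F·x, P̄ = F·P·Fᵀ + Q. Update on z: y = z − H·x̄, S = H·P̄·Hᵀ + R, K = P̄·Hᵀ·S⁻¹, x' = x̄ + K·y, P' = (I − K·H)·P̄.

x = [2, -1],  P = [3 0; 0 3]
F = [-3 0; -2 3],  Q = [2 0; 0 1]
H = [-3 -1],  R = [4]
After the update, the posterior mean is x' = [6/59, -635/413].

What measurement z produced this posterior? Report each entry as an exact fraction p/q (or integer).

x̄ = F·x = [-6, -7]
P̄ = F·P·Fᵀ + Q = [29 18; 18 40]
S = H·P̄·Hᵀ + R = [413]
K = P̄·Hᵀ·S⁻¹ = [-15/59; -94/413]
x' − x̄ = [360/59, 2256/413] = K·y
y = (KᵀK)⁻¹·Kᵀ·(x' − x̄) = [-24]
z = y + H·x̄ = [-24] + [25] = [1]

z = [1]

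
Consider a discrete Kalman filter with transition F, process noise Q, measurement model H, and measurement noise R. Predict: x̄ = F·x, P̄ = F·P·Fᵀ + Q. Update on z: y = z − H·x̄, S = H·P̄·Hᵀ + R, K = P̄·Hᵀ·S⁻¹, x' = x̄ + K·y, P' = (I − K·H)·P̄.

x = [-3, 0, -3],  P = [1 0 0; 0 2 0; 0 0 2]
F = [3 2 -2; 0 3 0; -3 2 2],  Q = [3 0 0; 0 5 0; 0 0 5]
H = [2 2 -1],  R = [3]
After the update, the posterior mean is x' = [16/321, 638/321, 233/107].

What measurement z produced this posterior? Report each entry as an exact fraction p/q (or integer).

x̄ = F·x = [-3, 0, 3]
P̄ = F·P·Fᵀ + Q = [28 12 -9; 12 23 12; -9 12 30]
S = H·P̄·Hᵀ + R = [321]
K = P̄·Hᵀ·S⁻¹ = [89/321; 58/321; -8/107]
x' − x̄ = [979/321, 638/321, -88/107] = K·y
y = (KᵀK)⁻¹·Kᵀ·(x' − x̄) = [11]
z = y + H·x̄ = [11] + [-9] = [2]

z = [2]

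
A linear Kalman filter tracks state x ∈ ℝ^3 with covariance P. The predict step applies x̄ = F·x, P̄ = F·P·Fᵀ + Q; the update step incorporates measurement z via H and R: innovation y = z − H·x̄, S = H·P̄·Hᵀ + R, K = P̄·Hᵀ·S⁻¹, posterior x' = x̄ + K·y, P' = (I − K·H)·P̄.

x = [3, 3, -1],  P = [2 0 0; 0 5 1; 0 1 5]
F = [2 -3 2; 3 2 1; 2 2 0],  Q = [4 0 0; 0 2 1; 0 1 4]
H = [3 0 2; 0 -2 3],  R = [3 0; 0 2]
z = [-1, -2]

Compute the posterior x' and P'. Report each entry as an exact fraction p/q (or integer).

x' = [-31935/7094, 72961/7094, 22429/3547]
P' = [120427/14188 -257621/14188 -87405/7094; -257621/14188 580405/14188 194607/7094; -87405/7094 194607/7094 66009/3547]

x̄ = F·x = [-5, 14, 12]
P̄ = F·P·Fᵀ + Q = [65 -7 -18; -7 49 35; -18 35 32]
y = z − H·x̄ = [-10, -10]
S = H·P̄·Hᵀ + R = [500 -68; -68 66]
K = P̄·Hᵀ·S⁻¹ = [3887/14188 -2297/7094; 1855/14188 854/3547; 607/7094 1710/3547]
x' = x̄ + K·y = [-31935/7094, 72961/7094, 22429/3547]
P' = (I − K·H)·P̄ = [120427/14188 -257621/14188 -87405/7094; -257621/14188 580405/14188 194607/7094; -87405/7094 194607/7094 66009/3547]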